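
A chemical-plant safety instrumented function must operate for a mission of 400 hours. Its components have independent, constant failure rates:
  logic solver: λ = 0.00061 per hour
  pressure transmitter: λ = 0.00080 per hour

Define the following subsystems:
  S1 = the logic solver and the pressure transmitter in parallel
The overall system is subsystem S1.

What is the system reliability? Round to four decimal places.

0.9407

R(logic solver) = exp(−0.00061 × 400) = 0.783488
R(pressure transmitter) = exp(−0.00080 × 400) = 0.726149
Parallel (logic solver and pressure transmitter): 1 − (1 − 0.783488)(1 − 0.726149) = 0.9407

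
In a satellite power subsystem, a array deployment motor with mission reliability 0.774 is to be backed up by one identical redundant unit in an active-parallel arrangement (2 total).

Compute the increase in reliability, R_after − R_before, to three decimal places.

0.175

R_before = 0.774
R_after = 1 − (1 − 0.774)^2 = 0.949
ΔR = 0.949 − 0.774 = 0.175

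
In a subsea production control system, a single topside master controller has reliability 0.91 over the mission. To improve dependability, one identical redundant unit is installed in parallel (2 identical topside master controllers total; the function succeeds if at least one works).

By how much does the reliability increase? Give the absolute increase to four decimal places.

0.0819

R_before = 0.91
R_after = 1 − (1 − 0.91)^2 = 0.9919
ΔR = 0.9919 − 0.91 = 0.0819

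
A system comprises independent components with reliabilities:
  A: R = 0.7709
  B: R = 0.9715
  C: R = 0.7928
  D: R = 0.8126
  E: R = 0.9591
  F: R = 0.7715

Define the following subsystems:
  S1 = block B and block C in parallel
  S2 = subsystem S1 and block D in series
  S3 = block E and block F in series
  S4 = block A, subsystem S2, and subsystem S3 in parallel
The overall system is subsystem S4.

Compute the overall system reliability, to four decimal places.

0.9885

Parallel (B and C): 1 − (1 − 0.971500)(1 − 0.792800) = 0.994095
Series ([0.994095] and D): 0.994095 × 0.812600 = 0.807802
Series (E and F): 0.959100 × 0.771500 = 0.739946
Parallel (A, [0.807802], and [0.739946]): 1 − (1 − 0.770900)(1 − 0.807802)(1 − 0.739946) = 0.9885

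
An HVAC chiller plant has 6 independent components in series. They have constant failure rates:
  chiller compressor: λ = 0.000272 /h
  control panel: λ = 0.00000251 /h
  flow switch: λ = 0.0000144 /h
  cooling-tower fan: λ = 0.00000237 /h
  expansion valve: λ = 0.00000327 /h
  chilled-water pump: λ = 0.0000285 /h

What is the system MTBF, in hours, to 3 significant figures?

3100

Series of exponential components: λ_sys = Σ λ_i
λ_sys = 0.000272 + 0.00000251 + 0.0000144 + 0.00000237 + 0.00000327 + 0.0000285 = 3.2305e-04 /h
MTBF = 1 / λ_sys = 3100 h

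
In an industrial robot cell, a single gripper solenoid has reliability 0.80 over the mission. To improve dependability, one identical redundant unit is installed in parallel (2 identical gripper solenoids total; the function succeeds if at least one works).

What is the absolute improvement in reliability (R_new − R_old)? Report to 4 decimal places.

R_before = 0.80
R_after = 1 − (1 − 0.80)^2 = 0.9600
ΔR = 0.9600 − 0.80 = 0.1600

0.1600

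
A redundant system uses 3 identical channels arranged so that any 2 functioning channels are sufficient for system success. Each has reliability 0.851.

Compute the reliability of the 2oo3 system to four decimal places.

0.9400

R = Σ_{i=2}^{3} C(3,i) p^i (1−p)^{3−i} with p = 0.851
C(3,2)·0.851^2·0.149^1 = 0.323718
C(3,3)·0.851^3·0.149^0 = 0.616295
Sum = 0.9400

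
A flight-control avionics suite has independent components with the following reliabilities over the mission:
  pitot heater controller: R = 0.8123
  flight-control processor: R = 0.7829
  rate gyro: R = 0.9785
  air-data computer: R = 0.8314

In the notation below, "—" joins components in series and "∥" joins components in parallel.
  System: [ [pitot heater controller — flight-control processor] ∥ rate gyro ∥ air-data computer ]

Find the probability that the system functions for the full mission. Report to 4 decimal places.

Series (pitot heater controller and flight-control processor): 0.812300 × 0.782900 = 0.635950
Parallel ([0.635950], rate gyro, and air-data computer): 1 − (1 − 0.635950)(1 − 0.978500)(1 − 0.831400) = 0.9987

0.9987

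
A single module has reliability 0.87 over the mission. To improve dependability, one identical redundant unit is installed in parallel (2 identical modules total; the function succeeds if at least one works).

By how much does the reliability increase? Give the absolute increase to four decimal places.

0.1131

R_before = 0.87
R_after = 1 − (1 − 0.87)^2 = 0.9831
ΔR = 0.9831 − 0.87 = 0.1131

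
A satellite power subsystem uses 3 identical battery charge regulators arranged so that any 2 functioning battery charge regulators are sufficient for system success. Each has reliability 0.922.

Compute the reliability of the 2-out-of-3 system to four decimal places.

0.9827

R = Σ_{i=2}^{3} C(3,i) p^i (1−p)^{3−i} with p = 0.922
C(3,2)·0.922^2·0.078^1 = 0.198920
C(3,3)·0.922^3·0.078^0 = 0.783777
Sum = 0.9827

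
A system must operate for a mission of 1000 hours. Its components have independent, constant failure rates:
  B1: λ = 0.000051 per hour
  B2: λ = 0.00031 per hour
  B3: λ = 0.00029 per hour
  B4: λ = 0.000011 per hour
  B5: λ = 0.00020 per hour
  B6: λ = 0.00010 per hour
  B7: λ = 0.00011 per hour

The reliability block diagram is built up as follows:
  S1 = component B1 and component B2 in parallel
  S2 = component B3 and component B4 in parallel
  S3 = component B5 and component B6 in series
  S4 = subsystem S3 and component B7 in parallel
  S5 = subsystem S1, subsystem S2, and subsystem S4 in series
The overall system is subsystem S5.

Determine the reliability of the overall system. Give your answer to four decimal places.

0.9575

R(B1) = exp(−0.000051 × 1000) = 0.950279
R(B2) = exp(−0.00031 × 1000) = 0.733447
R(B3) = exp(−0.00029 × 1000) = 0.748264
R(B4) = exp(−0.000011 × 1000) = 0.989060
R(B5) = exp(−0.00020 × 1000) = 0.818731
R(B6) = exp(−0.00010 × 1000) = 0.904837
R(B7) = exp(−0.00011 × 1000) = 0.895834
Parallel (B1 and B2): 1 − (1 − 0.950279)(1 − 0.733447) = 0.986747
Parallel (B3 and B4): 1 − (1 − 0.748264)(1 − 0.989060) = 0.997246
Series (B5 and B6): 0.818731 × 0.904837 = 0.740818
Parallel ([0.740818] and B7): 1 − (1 − 0.740818)(1 − 0.895834) = 0.973002
Series ([0.986747], [0.997246], and [0.973002]): 0.986747 × 0.997246 × 0.973002 = 0.9575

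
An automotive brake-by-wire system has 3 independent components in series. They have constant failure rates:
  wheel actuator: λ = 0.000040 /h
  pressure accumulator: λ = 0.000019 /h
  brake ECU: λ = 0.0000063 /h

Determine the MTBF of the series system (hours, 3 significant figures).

Series of exponential components: λ_sys = Σ λ_i
λ_sys = 0.000040 + 0.000019 + 0.0000063 = 6.5300e-05 /h
MTBF = 1 / λ_sys = 15300 h

15300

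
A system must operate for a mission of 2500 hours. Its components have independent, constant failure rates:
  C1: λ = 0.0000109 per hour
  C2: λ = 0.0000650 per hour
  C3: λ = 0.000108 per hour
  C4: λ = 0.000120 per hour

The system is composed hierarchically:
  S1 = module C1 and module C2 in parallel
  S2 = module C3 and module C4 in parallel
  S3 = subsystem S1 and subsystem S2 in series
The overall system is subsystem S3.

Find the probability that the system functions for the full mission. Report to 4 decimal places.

0.9349

R(C1) = exp(−0.0000109 × 2500) = 0.973118
R(C2) = exp(−0.0000650 × 2500) = 0.850016
R(C3) = exp(−0.000108 × 2500) = 0.763379
R(C4) = exp(−0.000120 × 2500) = 0.740818
Parallel (C1 and C2): 1 − (1 − 0.973118)(1 − 0.850016) = 0.995968
Parallel (C3 and C4): 1 − (1 − 0.763379)(1 − 0.740818) = 0.938672
Series ([0.995968] and [0.938672]): 0.995968 × 0.938672 = 0.9349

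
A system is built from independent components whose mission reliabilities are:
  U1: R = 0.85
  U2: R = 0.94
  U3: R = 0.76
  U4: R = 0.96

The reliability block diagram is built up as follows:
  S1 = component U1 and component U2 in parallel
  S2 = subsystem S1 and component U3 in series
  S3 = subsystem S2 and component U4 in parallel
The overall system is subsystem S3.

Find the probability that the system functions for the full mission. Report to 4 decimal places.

0.9901

Parallel (U1 and U2): 1 − (1 − 0.850000)(1 − 0.940000) = 0.991000
Series ([0.991000] and U3): 0.991000 × 0.760000 = 0.753160
Parallel ([0.753160] and U4): 1 − (1 − 0.753160)(1 − 0.960000) = 0.9901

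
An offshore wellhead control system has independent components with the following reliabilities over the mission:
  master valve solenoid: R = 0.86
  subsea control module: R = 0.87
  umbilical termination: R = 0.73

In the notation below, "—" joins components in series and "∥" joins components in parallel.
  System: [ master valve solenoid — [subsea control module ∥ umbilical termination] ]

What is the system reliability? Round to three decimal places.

0.830

Parallel (subsea control module and umbilical termination): 1 − (1 − 0.87000)(1 − 0.73000) = 0.96490
Series (master valve solenoid and [0.96490]): 0.86000 × 0.96490 = 0.830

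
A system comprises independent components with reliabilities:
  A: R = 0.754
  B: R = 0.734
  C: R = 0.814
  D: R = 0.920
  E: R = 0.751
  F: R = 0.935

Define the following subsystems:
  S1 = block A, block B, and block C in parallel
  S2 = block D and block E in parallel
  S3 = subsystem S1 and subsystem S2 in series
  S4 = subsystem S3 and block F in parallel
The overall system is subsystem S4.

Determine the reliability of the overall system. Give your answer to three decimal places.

0.998

Parallel (A, B, and C): 1 − (1 − 0.75400)(1 − 0.73400)(1 − 0.81400) = 0.98783
Parallel (D and E): 1 − (1 − 0.92000)(1 − 0.75100) = 0.98008
Series ([0.98783] and [0.98008]): 0.98783 × 0.98008 = 0.96815
Parallel ([0.96815] and F): 1 − (1 − 0.96815)(1 − 0.93500) = 0.998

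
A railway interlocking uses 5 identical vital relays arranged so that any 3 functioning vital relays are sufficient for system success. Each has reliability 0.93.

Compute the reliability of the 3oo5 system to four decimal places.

0.9969

R = Σ_{i=3}^{5} C(5,i) p^i (1−p)^{5−i} with p = 0.93
C(5,3)·0.93^3·0.07^2 = 0.039413
C(5,4)·0.93^4·0.07^1 = 0.261818
C(5,5)·0.93^5·0.07^0 = 0.695688
Sum = 0.9969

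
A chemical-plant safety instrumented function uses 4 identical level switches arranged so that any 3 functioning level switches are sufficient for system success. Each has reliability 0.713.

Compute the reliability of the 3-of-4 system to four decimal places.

0.6746

R = Σ_{i=3}^{4} C(4,i) p^i (1−p)^{4−i} with p = 0.713
C(4,3)·0.713^3·0.287^1 = 0.416112
C(4,4)·0.713^4·0.287^0 = 0.258439
Sum = 0.6746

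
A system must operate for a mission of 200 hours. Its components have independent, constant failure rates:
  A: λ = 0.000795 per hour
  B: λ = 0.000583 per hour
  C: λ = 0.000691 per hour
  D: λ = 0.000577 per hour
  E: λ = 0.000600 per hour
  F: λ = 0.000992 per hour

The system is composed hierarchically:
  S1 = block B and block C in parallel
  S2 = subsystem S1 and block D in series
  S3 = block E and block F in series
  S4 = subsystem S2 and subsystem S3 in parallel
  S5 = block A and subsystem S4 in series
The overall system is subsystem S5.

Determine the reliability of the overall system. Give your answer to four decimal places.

0.8247

R(A) = exp(−0.000795 × 200) = 0.852996
R(B) = exp(−0.000583 × 200) = 0.889941
R(C) = exp(−0.000691 × 200) = 0.870924
R(D) = exp(−0.000577 × 200) = 0.891010
R(E) = exp(−0.000600 × 200) = 0.886920
R(F) = exp(−0.000992 × 200) = 0.820042
Parallel (B and C): 1 − (1 − 0.889941)(1 − 0.870924) = 0.985794
Series ([0.985794] and D): 0.985794 × 0.891010 = 0.878352
Series (E and F): 0.886920 × 0.820042 = 0.727312
Parallel ([0.878352] and [0.727312]): 1 − (1 − 0.878352)(1 − 0.727312) = 0.966828
Series (A and [0.966828]): 0.852996 × 0.966828 = 0.8247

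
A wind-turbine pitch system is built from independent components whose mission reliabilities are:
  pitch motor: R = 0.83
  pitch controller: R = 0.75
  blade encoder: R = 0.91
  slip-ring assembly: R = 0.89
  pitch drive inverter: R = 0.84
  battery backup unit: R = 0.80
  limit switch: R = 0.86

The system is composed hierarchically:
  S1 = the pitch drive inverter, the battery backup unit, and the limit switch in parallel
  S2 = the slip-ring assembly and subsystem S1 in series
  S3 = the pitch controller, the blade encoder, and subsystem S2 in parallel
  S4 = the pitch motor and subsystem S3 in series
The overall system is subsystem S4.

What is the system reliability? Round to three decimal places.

0.828

Parallel (pitch drive inverter, battery backup unit, and limit switch): 1 − (1 − 0.84000)(1 − 0.80000)(1 − 0.86000) = 0.99552
Series (slip-ring assembly and [0.99552]): 0.89000 × 0.99552 = 0.88601
Parallel (pitch controller, blade encoder, and [0.88601]): 1 − (1 − 0.75000)(1 − 0.91000)(1 − 0.88601) = 0.99744
Series (pitch motor and [0.99744]): 0.83000 × 0.99744 = 0.828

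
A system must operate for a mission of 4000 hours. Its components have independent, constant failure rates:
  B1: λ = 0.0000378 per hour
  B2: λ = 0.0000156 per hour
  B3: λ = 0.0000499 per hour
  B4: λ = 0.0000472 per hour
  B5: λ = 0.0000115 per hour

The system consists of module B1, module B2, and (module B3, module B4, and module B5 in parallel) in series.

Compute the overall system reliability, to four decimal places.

R(B1) = exp(−0.0000378 × 4000) = 0.859676
R(B2) = exp(−0.0000156 × 4000) = 0.939507
R(B3) = exp(−0.0000499 × 4000) = 0.819058
R(B4) = exp(−0.0000472 × 4000) = 0.827952
R(B5) = exp(−0.0000115 × 4000) = 0.955042
Parallel (B3, B4, and B5): 1 − (1 − 0.819058)(1 − 0.827952)(1 − 0.955042) = 0.998600
Series (B1, B2, and [0.998600]): 0.859676 × 0.939507 × 0.998600 = 0.8065

0.8065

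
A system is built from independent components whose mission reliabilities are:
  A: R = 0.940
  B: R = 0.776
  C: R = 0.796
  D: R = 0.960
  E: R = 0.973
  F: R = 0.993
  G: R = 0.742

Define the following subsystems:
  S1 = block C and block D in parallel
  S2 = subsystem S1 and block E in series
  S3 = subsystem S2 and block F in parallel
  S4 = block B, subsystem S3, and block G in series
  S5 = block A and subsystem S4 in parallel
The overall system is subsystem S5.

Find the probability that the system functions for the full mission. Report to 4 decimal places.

Parallel (C and D): 1 − (1 − 0.796000)(1 − 0.960000) = 0.991840
Series ([0.991840] and E): 0.991840 × 0.973000 = 0.965060
Parallel ([0.965060] and F): 1 − (1 − 0.965060)(1 − 0.993000) = 0.999755
Series (B, [0.999755], and G): 0.776000 × 0.999755 × 0.742000 = 0.575651
Parallel (A and [0.575651]): 1 − (1 − 0.940000)(1 − 0.575651) = 0.9745

0.9745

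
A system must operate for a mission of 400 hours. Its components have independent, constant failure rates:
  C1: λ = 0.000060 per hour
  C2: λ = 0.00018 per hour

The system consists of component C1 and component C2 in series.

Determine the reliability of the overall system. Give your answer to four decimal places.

0.9085

R(C1) = exp(−0.000060 × 400) = 0.976286
R(C2) = exp(−0.00018 × 400) = 0.930531
Series (C1 and C2): 0.976286 × 0.930531 = 0.9085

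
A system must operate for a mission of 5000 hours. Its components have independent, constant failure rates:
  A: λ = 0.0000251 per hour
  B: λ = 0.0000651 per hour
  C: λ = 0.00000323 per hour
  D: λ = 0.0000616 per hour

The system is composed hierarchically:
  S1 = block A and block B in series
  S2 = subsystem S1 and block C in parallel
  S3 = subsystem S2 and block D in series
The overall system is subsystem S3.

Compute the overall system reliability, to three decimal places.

R(A) = exp(−0.0000251 × 5000) = 0.88206
R(B) = exp(−0.0000651 × 5000) = 0.72217
R(C) = exp(−0.00000323 × 5000) = 0.98398
R(D) = exp(−0.0000616 × 5000) = 0.73492
Series (A and B): 0.88206 × 0.72217 = 0.63700
Parallel ([0.63700] and C): 1 − (1 − 0.63700)(1 − 0.98398) = 0.99418
Series ([0.99418] and D): 0.99418 × 0.73492 = 0.731

0.731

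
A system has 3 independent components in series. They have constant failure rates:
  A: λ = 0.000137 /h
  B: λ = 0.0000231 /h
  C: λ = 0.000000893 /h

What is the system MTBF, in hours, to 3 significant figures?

6210

Series of exponential components: λ_sys = Σ λ_i
λ_sys = 0.000137 + 0.0000231 + 0.000000893 = 1.6099e-04 /h
MTBF = 1 / λ_sys = 6210 h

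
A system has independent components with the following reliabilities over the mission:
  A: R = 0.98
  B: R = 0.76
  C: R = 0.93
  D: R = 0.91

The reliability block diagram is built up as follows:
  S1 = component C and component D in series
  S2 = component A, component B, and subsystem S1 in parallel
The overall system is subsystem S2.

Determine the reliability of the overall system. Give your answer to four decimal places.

0.9993

Series (C and D): 0.930000 × 0.910000 = 0.846300
Parallel (A, B, and [0.846300]): 1 − (1 − 0.980000)(1 − 0.760000)(1 − 0.846300) = 0.9993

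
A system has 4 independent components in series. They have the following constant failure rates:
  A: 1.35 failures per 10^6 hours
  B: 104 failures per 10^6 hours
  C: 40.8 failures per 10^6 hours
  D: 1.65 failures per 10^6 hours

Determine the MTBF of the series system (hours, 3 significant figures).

Series of exponential components: λ_sys = Σ λ_i
λ_sys = 0.00000135 + 0.000104 + 0.0000408 + 0.00000165 = 1.4780e-04 /h
MTBF = 1 / λ_sys = 6770 h

6770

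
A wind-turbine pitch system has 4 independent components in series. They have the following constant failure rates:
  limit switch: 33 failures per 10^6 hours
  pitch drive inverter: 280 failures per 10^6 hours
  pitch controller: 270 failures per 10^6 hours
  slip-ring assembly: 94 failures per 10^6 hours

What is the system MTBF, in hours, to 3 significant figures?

Series of exponential components: λ_sys = Σ λ_i
λ_sys = 0.000033 + 0.00028 + 0.00027 + 0.000094 = 6.7700e-04 /h
MTBF = 1 / λ_sys = 1480 h

1480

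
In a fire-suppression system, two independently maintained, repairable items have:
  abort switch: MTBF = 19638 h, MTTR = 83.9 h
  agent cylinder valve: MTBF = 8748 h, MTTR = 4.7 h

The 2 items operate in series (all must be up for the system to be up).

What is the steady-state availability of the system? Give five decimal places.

A(abort switch) = MTBF/(MTBF+MTTR) = 19638/(19638+83.9) = 0.995746
A(agent cylinder valve) = MTBF/(MTBF+MTTR) = 8748/(8748+4.7) = 0.999463
Series availability: 0.995746 × 0.999463 = 0.99521

0.99521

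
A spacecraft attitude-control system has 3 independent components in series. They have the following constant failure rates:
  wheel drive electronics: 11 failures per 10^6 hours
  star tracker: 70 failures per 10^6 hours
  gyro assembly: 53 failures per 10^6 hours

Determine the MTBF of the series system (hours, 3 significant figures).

Series of exponential components: λ_sys = Σ λ_i
λ_sys = 0.000011 + 0.000070 + 0.000053 = 1.3400e-04 /h
MTBF = 1 / λ_sys = 7460 h

7460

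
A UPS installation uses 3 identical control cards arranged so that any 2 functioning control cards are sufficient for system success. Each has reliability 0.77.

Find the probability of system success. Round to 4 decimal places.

0.8656

R = Σ_{i=2}^{3} C(3,i) p^i (1−p)^{3−i} with p = 0.77
C(3,2)·0.77^2·0.23^1 = 0.409101
C(3,3)·0.77^3·0.23^0 = 0.456533
Sum = 0.8656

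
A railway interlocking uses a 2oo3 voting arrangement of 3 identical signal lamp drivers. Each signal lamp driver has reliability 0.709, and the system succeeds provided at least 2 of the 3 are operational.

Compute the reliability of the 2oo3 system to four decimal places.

0.7952

R = Σ_{i=2}^{3} C(3,i) p^i (1−p)^{3−i} with p = 0.709
C(3,2)·0.709^2·0.291^1 = 0.438841
C(3,3)·0.709^3·0.291^0 = 0.356401
Sum = 0.7952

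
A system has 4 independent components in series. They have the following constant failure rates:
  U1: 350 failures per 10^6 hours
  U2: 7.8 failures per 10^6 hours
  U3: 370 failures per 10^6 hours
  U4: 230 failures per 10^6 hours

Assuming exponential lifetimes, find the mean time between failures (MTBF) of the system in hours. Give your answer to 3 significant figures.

Series of exponential components: λ_sys = Σ λ_i
λ_sys = 0.00035 + 0.0000078 + 0.00037 + 0.00023 = 9.5780e-04 /h
MTBF = 1 / λ_sys = 1040 h

1040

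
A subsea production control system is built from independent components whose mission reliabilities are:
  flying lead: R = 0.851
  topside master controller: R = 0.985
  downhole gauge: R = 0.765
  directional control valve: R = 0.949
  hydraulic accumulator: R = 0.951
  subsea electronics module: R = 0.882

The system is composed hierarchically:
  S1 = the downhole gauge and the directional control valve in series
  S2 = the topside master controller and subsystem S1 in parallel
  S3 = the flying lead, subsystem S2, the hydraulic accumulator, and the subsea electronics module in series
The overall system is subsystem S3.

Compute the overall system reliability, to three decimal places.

0.711

Series (downhole gauge and directional control valve): 0.76500 × 0.94900 = 0.72599
Parallel (topside master controller and [0.72599]): 1 − (1 − 0.98500)(1 − 0.72599) = 0.99589
Series (flying lead, [0.99589], hydraulic accumulator, and subsea electronics module): 0.85100 × 0.99589 × 0.95100 × 0.88200 = 0.711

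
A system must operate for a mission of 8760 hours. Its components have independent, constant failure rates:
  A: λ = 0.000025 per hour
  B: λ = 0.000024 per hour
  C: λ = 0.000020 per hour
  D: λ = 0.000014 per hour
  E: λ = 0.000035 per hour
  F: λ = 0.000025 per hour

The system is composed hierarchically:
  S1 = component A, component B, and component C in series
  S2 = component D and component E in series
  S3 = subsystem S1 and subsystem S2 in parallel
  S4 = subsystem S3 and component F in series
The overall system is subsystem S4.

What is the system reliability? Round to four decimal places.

0.6761

R(A) = exp(−0.000025 × 8760) = 0.803322
R(B) = exp(−0.000024 × 8760) = 0.810390
R(C) = exp(−0.000020 × 8760) = 0.839289
R(D) = exp(−0.000014 × 8760) = 0.884582
R(E) = exp(−0.000035 × 8760) = 0.735945
R(F) = exp(−0.000025 × 8760) = 0.803322
Series (A, B, and C): 0.803322 × 0.810390 × 0.839289 = 0.546381
Series (D and E): 0.884582 × 0.735945 = 0.651004
Parallel ([0.546381] and [0.651004]): 1 − (1 − 0.546381)(1 − 0.651004) = 0.841689
Series ([0.841689] and F): 0.841689 × 0.803322 = 0.6761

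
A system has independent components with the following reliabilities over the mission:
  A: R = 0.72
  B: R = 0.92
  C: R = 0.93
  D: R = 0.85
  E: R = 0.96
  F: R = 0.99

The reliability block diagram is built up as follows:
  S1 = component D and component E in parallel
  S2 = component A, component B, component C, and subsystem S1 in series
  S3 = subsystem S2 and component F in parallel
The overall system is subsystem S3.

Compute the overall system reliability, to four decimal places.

Parallel (D and E): 1 − (1 − 0.850000)(1 − 0.960000) = 0.994000
Series (A, B, C, and [0.994000]): 0.720000 × 0.920000 × 0.930000 × 0.994000 = 0.612336
Parallel ([0.612336] and F): 1 − (1 − 0.612336)(1 − 0.990000) = 0.9961

0.9961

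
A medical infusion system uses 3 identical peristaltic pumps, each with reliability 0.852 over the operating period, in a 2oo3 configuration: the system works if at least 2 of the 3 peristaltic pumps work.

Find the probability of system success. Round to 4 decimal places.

0.9408

R = Σ_{i=2}^{3} C(3,i) p^i (1−p)^{3−i} with p = 0.852
C(3,2)·0.852^2·0.148^1 = 0.322301
C(3,3)·0.852^3·0.148^0 = 0.618470
Sum = 0.9408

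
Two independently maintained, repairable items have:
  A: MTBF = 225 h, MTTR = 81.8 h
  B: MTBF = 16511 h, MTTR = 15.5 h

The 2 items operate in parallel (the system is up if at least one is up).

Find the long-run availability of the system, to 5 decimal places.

0.99975

A(A) = MTBF/(MTBF+MTTR) = 225/(225+81.8) = 0.733377
A(B) = MTBF/(MTBF+MTTR) = 16511/(16511+15.5) = 0.999062
Parallel availability: 1 − (1 − 0.733377)(1 − 0.999062) = 0.99975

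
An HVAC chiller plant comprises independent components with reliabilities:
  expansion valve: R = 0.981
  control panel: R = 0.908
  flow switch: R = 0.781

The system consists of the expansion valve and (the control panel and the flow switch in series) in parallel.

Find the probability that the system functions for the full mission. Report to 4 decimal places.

0.9945

Series (control panel and flow switch): 0.908000 × 0.781000 = 0.709148
Parallel (expansion valve and [0.709148]): 1 − (1 − 0.981000)(1 − 0.709148) = 0.9945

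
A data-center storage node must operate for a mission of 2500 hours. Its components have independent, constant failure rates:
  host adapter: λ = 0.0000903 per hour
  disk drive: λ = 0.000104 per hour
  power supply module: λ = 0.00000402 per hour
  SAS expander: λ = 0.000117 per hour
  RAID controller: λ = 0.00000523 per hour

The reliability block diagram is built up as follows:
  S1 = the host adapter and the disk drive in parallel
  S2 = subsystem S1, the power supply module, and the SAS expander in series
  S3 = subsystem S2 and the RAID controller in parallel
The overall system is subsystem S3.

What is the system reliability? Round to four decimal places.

R(host adapter) = exp(−0.0000903 × 2500) = 0.797918
R(disk drive) = exp(−0.000104 × 2500) = 0.771052
R(power supply module) = exp(−0.00000402 × 2500) = 0.990000
R(SAS expander) = exp(−0.000117 × 2500) = 0.746395
R(RAID controller) = exp(−0.00000523 × 2500) = 0.987010
Parallel (host adapter and disk drive): 1 − (1 − 0.797918)(1 − 0.771052) = 0.953734
Series ([0.953734], power supply module, and SAS expander): 0.953734 × 0.990000 × 0.746395 = 0.704744
Parallel ([0.704744] and RAID controller): 1 − (1 − 0.704744)(1 − 0.987010) = 0.9962

0.9962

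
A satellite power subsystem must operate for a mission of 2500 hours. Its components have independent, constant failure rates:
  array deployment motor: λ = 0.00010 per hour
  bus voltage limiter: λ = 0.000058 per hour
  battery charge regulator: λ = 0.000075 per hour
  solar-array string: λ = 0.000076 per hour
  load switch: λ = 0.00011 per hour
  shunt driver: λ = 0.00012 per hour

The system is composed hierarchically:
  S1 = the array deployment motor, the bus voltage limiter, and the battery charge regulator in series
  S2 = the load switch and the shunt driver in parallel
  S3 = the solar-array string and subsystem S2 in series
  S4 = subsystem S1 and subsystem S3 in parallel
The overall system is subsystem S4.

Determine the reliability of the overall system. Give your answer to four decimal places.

R(array deployment motor) = exp(−0.00010 × 2500) = 0.778801
R(bus voltage limiter) = exp(−0.000058 × 2500) = 0.865022
R(battery charge regulator) = exp(−0.000075 × 2500) = 0.829029
R(solar-array string) = exp(−0.000076 × 2500) = 0.826959
R(load switch) = exp(−0.00011 × 2500) = 0.759572
R(shunt driver) = exp(−0.00012 × 2500) = 0.740818
Series (array deployment motor, bus voltage limiter, and battery charge regulator): 0.778801 × 0.865022 × 0.829029 = 0.558500
Parallel (load switch and shunt driver): 1 − (1 − 0.759572)(1 − 0.740818) = 0.937685
Series (solar-array string and [0.937685]): 0.826959 × 0.937685 = 0.775427
Parallel ([0.558500] and [0.775427]): 1 − (1 − 0.558500)(1 − 0.775427) = 0.9009

0.9009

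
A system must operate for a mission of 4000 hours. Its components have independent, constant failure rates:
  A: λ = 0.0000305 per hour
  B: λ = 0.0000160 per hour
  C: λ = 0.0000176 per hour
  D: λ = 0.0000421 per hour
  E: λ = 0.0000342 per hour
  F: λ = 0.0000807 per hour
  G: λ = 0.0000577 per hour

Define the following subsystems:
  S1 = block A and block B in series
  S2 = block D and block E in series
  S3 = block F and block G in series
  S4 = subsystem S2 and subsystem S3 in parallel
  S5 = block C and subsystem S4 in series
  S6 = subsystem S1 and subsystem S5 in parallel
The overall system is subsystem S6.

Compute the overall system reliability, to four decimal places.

0.9708

R(A) = exp(−0.0000305 × 4000) = 0.885148
R(B) = exp(−0.0000160 × 4000) = 0.938005
R(C) = exp(−0.0000176 × 4000) = 0.932021
R(D) = exp(−0.0000421 × 4000) = 0.845016
R(E) = exp(−0.0000342 × 4000) = 0.872145
R(F) = exp(−0.0000807 × 4000) = 0.724119
R(G) = exp(−0.0000577 × 4000) = 0.793898
Series (A and B): 0.885148 × 0.938005 = 0.830273
Series (D and E): 0.845016 × 0.872145 = 0.736976
Series (F and G): 0.724119 × 0.793898 = 0.574877
Parallel ([0.736976] and [0.574877]): 1 − (1 − 0.736976)(1 − 0.574877) = 0.888182
Series (C and [0.888182]): 0.932021 × 0.888182 = 0.827804
Parallel ([0.830273] and [0.827804]): 1 − (1 − 0.830273)(1 − 0.827804) = 0.9708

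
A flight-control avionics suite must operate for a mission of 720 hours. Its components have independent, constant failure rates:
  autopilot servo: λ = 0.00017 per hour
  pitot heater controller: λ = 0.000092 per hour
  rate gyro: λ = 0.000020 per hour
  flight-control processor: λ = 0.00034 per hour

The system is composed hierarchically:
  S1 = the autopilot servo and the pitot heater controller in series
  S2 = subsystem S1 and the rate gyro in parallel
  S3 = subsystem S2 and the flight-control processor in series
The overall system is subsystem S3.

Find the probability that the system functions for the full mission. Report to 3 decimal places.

0.781

R(autopilot servo) = exp(−0.00017 × 720) = 0.88479
R(pitot heater controller) = exp(−0.000092 × 720) = 0.93591
R(rate gyro) = exp(−0.000020 × 720) = 0.98570
R(flight-control processor) = exp(−0.00034 × 720) = 0.78286
Series (autopilot servo and pitot heater controller): 0.88479 × 0.93591 = 0.82808
Parallel ([0.82808] and rate gyro): 1 − (1 − 0.82808)(1 − 0.98570) = 0.99754
Series ([0.99754] and flight-control processor): 0.99754 × 0.78286 = 0.781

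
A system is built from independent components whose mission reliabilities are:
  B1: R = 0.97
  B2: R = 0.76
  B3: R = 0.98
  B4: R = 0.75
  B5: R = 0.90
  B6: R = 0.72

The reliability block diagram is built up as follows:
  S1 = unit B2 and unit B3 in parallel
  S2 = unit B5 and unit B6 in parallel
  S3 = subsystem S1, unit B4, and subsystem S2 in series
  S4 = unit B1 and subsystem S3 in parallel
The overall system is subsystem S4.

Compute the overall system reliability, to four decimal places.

Parallel (B2 and B3): 1 − (1 − 0.760000)(1 − 0.980000) = 0.995200
Parallel (B5 and B6): 1 − (1 − 0.900000)(1 − 0.720000) = 0.972000
Series ([0.995200], B4, and [0.972000]): 0.995200 × 0.750000 × 0.972000 = 0.725501
Parallel (B1 and [0.725501]): 1 − (1 − 0.970000)(1 − 0.725501) = 0.9918

0.9918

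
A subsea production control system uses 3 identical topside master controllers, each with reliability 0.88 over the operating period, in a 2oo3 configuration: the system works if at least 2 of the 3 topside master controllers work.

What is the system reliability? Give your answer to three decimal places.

0.960

R = Σ_{i=2}^{3} C(3,i) p^i (1−p)^{3−i} with p = 0.88
C(3,2)·0.88^2·0.12^1 = 0.27878
C(3,3)·0.88^3·0.12^0 = 0.68147
Sum = 0.960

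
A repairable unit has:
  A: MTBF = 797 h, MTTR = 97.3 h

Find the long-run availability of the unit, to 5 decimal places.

A(A) = MTBF/(MTBF+MTTR) = 797/(797+97.3) = 0.89120

0.89120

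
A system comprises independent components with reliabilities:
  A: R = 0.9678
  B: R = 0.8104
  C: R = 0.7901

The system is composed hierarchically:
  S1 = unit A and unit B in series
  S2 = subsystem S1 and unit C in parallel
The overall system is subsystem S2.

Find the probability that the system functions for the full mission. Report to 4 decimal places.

0.9547

Series (A and B): 0.967800 × 0.810400 = 0.784305
Parallel ([0.784305] and C): 1 − (1 − 0.784305)(1 − 0.790100) = 0.9547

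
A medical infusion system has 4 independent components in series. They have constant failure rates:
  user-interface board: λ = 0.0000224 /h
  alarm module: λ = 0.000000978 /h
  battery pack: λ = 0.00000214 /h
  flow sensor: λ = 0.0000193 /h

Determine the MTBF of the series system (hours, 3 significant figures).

Series of exponential components: λ_sys = Σ λ_i
λ_sys = 0.0000224 + 0.000000978 + 0.00000214 + 0.0000193 = 4.4818e-05 /h
MTBF = 1 / λ_sys = 22300 h

22300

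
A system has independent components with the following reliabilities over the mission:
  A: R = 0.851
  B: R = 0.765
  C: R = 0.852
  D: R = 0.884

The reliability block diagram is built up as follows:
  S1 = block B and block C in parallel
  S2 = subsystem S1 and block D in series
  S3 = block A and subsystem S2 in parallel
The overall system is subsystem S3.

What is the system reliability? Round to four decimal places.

Parallel (B and C): 1 − (1 − 0.765000)(1 − 0.852000) = 0.965220
Series ([0.965220] and D): 0.965220 × 0.884000 = 0.853254
Parallel (A and [0.853254]): 1 − (1 − 0.851000)(1 − 0.853254) = 0.9781

0.9781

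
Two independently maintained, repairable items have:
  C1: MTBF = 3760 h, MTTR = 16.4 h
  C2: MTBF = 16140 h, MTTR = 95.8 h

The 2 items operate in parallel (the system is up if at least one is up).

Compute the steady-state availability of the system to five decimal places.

A(C1) = MTBF/(MTBF+MTTR) = 3760/(3760+16.4) = 0.995657
A(C2) = MTBF/(MTBF+MTTR) = 16140/(16140+95.8) = 0.994099
Parallel availability: 1 − (1 − 0.995657)(1 − 0.994099) = 0.99997

0.99997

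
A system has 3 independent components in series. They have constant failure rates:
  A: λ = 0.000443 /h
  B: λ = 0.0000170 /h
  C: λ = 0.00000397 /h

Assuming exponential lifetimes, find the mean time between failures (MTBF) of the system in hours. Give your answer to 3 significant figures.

Series of exponential components: λ_sys = Σ λ_i
λ_sys = 0.000443 + 0.0000170 + 0.00000397 = 4.6397e-04 /h
MTBF = 1 / λ_sys = 2160 h

2160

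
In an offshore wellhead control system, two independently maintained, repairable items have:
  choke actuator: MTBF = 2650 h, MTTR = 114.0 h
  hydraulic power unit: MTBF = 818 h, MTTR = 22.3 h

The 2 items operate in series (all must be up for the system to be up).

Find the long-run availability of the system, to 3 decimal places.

A(choke actuator) = MTBF/(MTBF+MTTR) = 2650/(2650+114.0) = 0.958755
A(hydraulic power unit) = MTBF/(MTBF+MTTR) = 818/(818+22.3) = 0.973462
Series availability: 0.958755 × 0.973462 = 0.933

0.933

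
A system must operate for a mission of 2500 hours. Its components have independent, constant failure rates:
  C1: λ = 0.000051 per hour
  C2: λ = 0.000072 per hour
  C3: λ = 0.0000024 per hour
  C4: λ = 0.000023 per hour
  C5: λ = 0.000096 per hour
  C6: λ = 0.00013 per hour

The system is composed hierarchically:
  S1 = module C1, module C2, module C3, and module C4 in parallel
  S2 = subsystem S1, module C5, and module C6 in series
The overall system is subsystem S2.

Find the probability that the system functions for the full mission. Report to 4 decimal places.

0.5684

R(C1) = exp(−0.000051 × 2500) = 0.880293
R(C2) = exp(−0.000072 × 2500) = 0.835270
R(C3) = exp(−0.0000024 × 2500) = 0.994018
R(C4) = exp(−0.000023 × 2500) = 0.944122
R(C5) = exp(−0.000096 × 2500) = 0.786628
R(C6) = exp(−0.00013 × 2500) = 0.722527
Parallel (C1, C2, C3, and C4): 1 − (1 − 0.880293)(1 − 0.835270)(1 − 0.994018)(1 − 0.944122) = 0.999993
Series ([0.999993], C5, and C6): 0.999993 × 0.786628 × 0.722527 = 0.5684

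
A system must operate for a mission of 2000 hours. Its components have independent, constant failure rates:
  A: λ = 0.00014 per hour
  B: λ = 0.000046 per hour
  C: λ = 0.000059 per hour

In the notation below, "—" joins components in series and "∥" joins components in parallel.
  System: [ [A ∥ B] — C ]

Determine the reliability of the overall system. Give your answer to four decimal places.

R(A) = exp(−0.00014 × 2000) = 0.755784
R(B) = exp(−0.000046 × 2000) = 0.912105
R(C) = exp(−0.000059 × 2000) = 0.888696
Parallel (A and B): 1 − (1 − 0.755784)(1 − 0.912105) = 0.978535
Series ([0.978535] and C): 0.978535 × 0.888696 = 0.8696

0.8696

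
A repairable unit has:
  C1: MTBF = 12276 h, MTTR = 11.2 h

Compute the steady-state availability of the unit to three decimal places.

0.999

A(C1) = MTBF/(MTBF+MTTR) = 12276/(12276+11.2) = 0.999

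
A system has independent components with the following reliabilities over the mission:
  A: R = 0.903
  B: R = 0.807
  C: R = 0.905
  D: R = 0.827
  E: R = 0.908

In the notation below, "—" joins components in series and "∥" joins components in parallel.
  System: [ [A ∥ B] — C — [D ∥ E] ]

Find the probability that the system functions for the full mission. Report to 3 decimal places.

Parallel (A and B): 1 − (1 − 0.90300)(1 − 0.80700) = 0.98128
Parallel (D and E): 1 − (1 − 0.82700)(1 − 0.90800) = 0.98408
Series ([0.98128], C, and [0.98408]): 0.98128 × 0.90500 × 0.98408 = 0.874

0.874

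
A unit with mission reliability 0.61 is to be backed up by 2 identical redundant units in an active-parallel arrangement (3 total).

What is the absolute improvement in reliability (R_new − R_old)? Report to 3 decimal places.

R_before = 0.61
R_after = 1 − (1 − 0.61)^3 = 0.941
ΔR = 0.941 − 0.61 = 0.331

0.331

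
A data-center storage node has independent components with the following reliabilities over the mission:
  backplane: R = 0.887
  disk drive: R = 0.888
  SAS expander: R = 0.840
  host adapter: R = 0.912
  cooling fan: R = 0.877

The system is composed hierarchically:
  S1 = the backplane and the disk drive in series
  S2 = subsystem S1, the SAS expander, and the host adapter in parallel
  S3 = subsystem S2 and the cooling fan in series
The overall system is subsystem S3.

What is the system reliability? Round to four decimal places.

Series (backplane and disk drive): 0.887000 × 0.888000 = 0.787656
Parallel ([0.787656], SAS expander, and host adapter): 1 − (1 − 0.787656)(1 − 0.840000)(1 − 0.912000) = 0.997010
Series ([0.997010] and cooling fan): 0.997010 × 0.877000 = 0.8744

0.8744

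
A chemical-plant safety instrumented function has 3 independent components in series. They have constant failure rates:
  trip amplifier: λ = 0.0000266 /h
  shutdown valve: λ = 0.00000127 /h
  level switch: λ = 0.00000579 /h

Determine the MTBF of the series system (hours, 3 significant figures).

29700

Series of exponential components: λ_sys = Σ λ_i
λ_sys = 0.0000266 + 0.00000127 + 0.00000579 = 3.3660e-05 /h
MTBF = 1 / λ_sys = 29700 h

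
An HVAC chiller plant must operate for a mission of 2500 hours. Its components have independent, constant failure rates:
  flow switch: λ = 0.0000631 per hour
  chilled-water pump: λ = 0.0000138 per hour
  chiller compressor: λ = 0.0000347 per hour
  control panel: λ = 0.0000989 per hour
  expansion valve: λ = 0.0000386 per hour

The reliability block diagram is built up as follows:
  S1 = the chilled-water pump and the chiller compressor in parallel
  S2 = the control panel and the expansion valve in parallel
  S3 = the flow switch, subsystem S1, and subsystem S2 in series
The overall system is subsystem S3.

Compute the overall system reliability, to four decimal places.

0.8345

R(flow switch) = exp(−0.0000631 × 2500) = 0.854063
R(chilled-water pump) = exp(−0.0000138 × 2500) = 0.966088
R(chiller compressor) = exp(−0.0000347 × 2500) = 0.916906
R(control panel) = exp(−0.0000989 × 2500) = 0.780945
R(expansion valve) = exp(−0.0000386 × 2500) = 0.908010
Parallel (chilled-water pump and chiller compressor): 1 − (1 − 0.966088)(1 − 0.916906) = 0.997182
Parallel (control panel and expansion valve): 1 − (1 − 0.780945)(1 − 0.908010) = 0.979849
Series (flow switch, [0.997182], and [0.979849]): 0.854063 × 0.997182 × 0.979849 = 0.8345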